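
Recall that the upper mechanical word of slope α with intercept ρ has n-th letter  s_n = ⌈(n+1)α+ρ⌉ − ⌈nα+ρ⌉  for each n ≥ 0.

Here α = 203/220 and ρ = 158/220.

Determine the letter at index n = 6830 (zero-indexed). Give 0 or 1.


1

(n+1)α + ρ = (6831·203 + 158) / 220 = 1386851/220
nα + ρ     = (6830·203 + 158) / 220 = 1386648/220
⌈1386851/220⌉ = 6304,  ⌈1386648/220⌉ = 6303
s_{6830} = 6304 − 6303 = 1


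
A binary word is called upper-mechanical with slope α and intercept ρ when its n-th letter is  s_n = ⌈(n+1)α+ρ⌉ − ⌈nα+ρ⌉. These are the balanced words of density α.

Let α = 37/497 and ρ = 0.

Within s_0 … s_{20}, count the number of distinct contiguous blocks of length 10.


t_n = ⌈(n·37)/497⌉ for n = 0 … 21:
  n=0…9: ⌈0/497⌉=0 ⌈37/497⌉=1 ⌈74/497⌉=1 ⌈111/497⌉=1 ⌈148/497⌉=1 ⌈185/497⌉=1 ⌈222/497⌉=1 ⌈259/497⌉=1 ⌈296/497⌉=1 ⌈333/497⌉=1
  n=10…19: ⌈370/497⌉=1 ⌈407/497⌉=1 ⌈444/497⌉=1 ⌈481/497⌉=1 ⌈518/497⌉=2 ⌈555/497⌉=2 ⌈592/497⌉=2 ⌈629/497⌉=2 ⌈666/497⌉=2 ⌈703/497⌉=2
  n=20…21: ⌈740/497⌉=2 ⌈777/497⌉=2
s_n = t_(n+1) − t_n for n = 0 … 20 gives
prefix = 100000000000010000000
slide a length-10 window over [0..9] … [11..20] (12 windows); first occurrence of each distinct factor:
  [  0..  9] 1000000000
  [  1.. 10] 0000000000
  [  4.. 13] 0000000001
  [  5.. 14] 0000000010
  [  6.. 15] 0000000100
  [  7.. 16] 0000001000
  [  8.. 17] 0000010000
  [  9.. 18] 0000100000
  [ 10.. 19] 0001000000
  [ 11.. 20] 0010000000
  (the other 2 windows repeat one of these)
distinct factors: {0000000000, 0000000001, 0000000010, 0000000100, 0000001000, 0000010000, 0000100000, 0001000000, 0010000000, 1000000000}
count = 10  (Sturmian bound for length 10 is 11)

10


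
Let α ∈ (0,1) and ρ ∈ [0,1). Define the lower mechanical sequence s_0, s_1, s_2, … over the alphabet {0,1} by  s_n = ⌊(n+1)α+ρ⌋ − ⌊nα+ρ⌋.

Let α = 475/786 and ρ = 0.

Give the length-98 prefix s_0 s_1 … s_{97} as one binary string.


n=0: ⌊(1·475)/786⌋ − ⌊(0·475)/786⌋ = ⌊475/786⌋ − ⌊0/786⌋ = 0 − 0 = 0
n=1: ⌊(2·475)/786⌋ − ⌊(1·475)/786⌋ = ⌊950/786⌋ − ⌊475/786⌋ = 1 − 0 = 1
n=2: ⌊(3·475)/786⌋ − ⌊(2·475)/786⌋ = ⌊1425/786⌋ − ⌊950/786⌋ = 1 − 1 = 0
n=3: ⌊(4·475)/786⌋ − ⌊(3·475)/786⌋ = ⌊1900/786⌋ − ⌊1425/786⌋ = 2 − 1 = 1
n=4: ⌊(5·475)/786⌋ − ⌊(4·475)/786⌋ = ⌊2375/786⌋ − ⌊1900/786⌋ = 3 − 2 = 1
n=5: ⌊(6·475)/786⌋ − ⌊(5·475)/786⌋ = ⌊2850/786⌋ − ⌊2375/786⌋ = 3 − 3 = 0
n=6: ⌊(7·475)/786⌋ − ⌊(6·475)/786⌋ = ⌊3325/786⌋ − ⌊2850/786⌋ = 4 − 3 = 1
n=7: ⌊(8·475)/786⌋ − ⌊(7·475)/786⌋ = ⌊3800/786⌋ − ⌊3325/786⌋ = 4 − 4 = 0
n=8: ⌊(9·475)/786⌋ − ⌊(8·475)/786⌋ = ⌊4275/786⌋ − ⌊3800/786⌋ = 5 − 4 = 1
n=9: ⌊(10·475)/786⌋ − ⌊(9·475)/786⌋ = ⌊4750/786⌋ − ⌊4275/786⌋ = 6 − 5 = 1
n=10: ⌊(11·475)/786⌋ − ⌊(10·475)/786⌋ = ⌊5225/786⌋ − ⌊4750/786⌋ = 6 − 6 = 0
n=11: ⌊(12·475)/786⌋ − ⌊(11·475)/786⌋ = ⌊5700/786⌋ − ⌊5225/786⌋ = 7 − 6 = 1
n=12: ⌊(13·475)/786⌋ − ⌊(12·475)/786⌋ = ⌊6175/786⌋ − ⌊5700/786⌋ = 7 − 7 = 0
n=13: ⌊(14·475)/786⌋ − ⌊(13·475)/786⌋ = ⌊6650/786⌋ − ⌊6175/786⌋ = 8 − 7 = 1
n=14: ⌊(15·475)/786⌋ − ⌊(14·475)/786⌋ = ⌊7125/786⌋ − ⌊6650/786⌋ = 9 − 8 = 1
n=15: ⌊(16·475)/786⌋ − ⌊(15·475)/786⌋ = ⌊7600/786⌋ − ⌊7125/786⌋ = 9 − 9 = 0
n=16: ⌊(17·475)/786⌋ − ⌊(16·475)/786⌋ = ⌊8075/786⌋ − ⌊7600/786⌋ = 10 − 9 = 1
n=17: ⌊(18·475)/786⌋ − ⌊(17·475)/786⌋ = ⌊8550/786⌋ − ⌊8075/786⌋ = 10 − 10 = 0
n=18: ⌊(19·475)/786⌋ − ⌊(18·475)/786⌋ = ⌊9025/786⌋ − ⌊8550/786⌋ = 11 − 10 = 1
n=19: ⌊(20·475)/786⌋ − ⌊(19·475)/786⌋ = ⌊9500/786⌋ − ⌊9025/786⌋ = 12 − 11 = 1
n=20: ⌊(21·475)/786⌋ − ⌊(20·475)/786⌋ = ⌊9975/786⌋ − ⌊9500/786⌋ = 12 − 12 = 0
n=21: ⌊(22·475)/786⌋ − ⌊(21·475)/786⌋ = ⌊10450/786⌋ − ⌊9975/786⌋ = 13 − 12 = 1
n=22: ⌊(23·475)/786⌋ − ⌊(22·475)/786⌋ = ⌊10925/786⌋ − ⌊10450/786⌋ = 13 − 13 = 0
n=23: ⌊(24·475)/786⌋ − ⌊(23·475)/786⌋ = ⌊11400/786⌋ − ⌊10925/786⌋ = 14 − 13 = 1
n=24: ⌊(25·475)/786⌋ − ⌊(24·475)/786⌋ = ⌊11875/786⌋ − ⌊11400/786⌋ = 15 − 14 = 1
n=25: ⌊(26·475)/786⌋ − ⌊(25·475)/786⌋ = ⌊12350/786⌋ − ⌊11875/786⌋ = 15 − 15 = 0
n=26: ⌊(27·475)/786⌋ − ⌊(26·475)/786⌋ = ⌊12825/786⌋ − ⌊12350/786⌋ = 16 − 15 = 1
n=27: ⌊(28·475)/786⌋ − ⌊(27·475)/786⌋ = ⌊13300/786⌋ − ⌊12825/786⌋ = 16 − 16 = 0
n=28: ⌊(29·475)/786⌋ − ⌊(28·475)/786⌋ = ⌊13775/786⌋ − ⌊13300/786⌋ = 17 − 16 = 1
n=29: ⌊(30·475)/786⌋ − ⌊(29·475)/786⌋ = ⌊14250/786⌋ − ⌊13775/786⌋ = 18 − 17 = 1
n=30: ⌊(31·475)/786⌋ − ⌊(30·475)/786⌋ = ⌊14725/786⌋ − ⌊14250/786⌋ = 18 − 18 = 0
n=31: ⌊(32·475)/786⌋ − ⌊(31·475)/786⌋ = ⌊15200/786⌋ − ⌊14725/786⌋ = 19 − 18 = 1
n=32: ⌊(33·475)/786⌋ − ⌊(32·475)/786⌋ = ⌊15675/786⌋ − ⌊15200/786⌋ = 19 − 19 = 0
n=33: ⌊(34·475)/786⌋ − ⌊(33·475)/786⌋ = ⌊16150/786⌋ − ⌊15675/786⌋ = 20 − 19 = 1
n=34: ⌊(35·475)/786⌋ − ⌊(34·475)/786⌋ = ⌊16625/786⌋ − ⌊16150/786⌋ = 21 − 20 = 1
n=35: ⌊(36·475)/786⌋ − ⌊(35·475)/786⌋ = ⌊17100/786⌋ − ⌊16625/786⌋ = 21 − 21 = 0
n=36: ⌊(37·475)/786⌋ − ⌊(36·475)/786⌋ = ⌊17575/786⌋ − ⌊17100/786⌋ = 22 − 21 = 1
n=37: ⌊(38·475)/786⌋ − ⌊(37·475)/786⌋ = ⌊18050/786⌋ − ⌊17575/786⌋ = 22 − 22 = 0
n=38: ⌊(39·475)/786⌋ − ⌊(38·475)/786⌋ = ⌊18525/786⌋ − ⌊18050/786⌋ = 23 − 22 = 1
n=39: ⌊(40·475)/786⌋ − ⌊(39·475)/786⌋ = ⌊19000/786⌋ − ⌊18525/786⌋ = 24 − 23 = 1
n=40: ⌊(41·475)/786⌋ − ⌊(40·475)/786⌋ = ⌊19475/786⌋ − ⌊19000/786⌋ = 24 − 24 = 0
n=41: ⌊(42·475)/786⌋ − ⌊(41·475)/786⌋ = ⌊19950/786⌋ − ⌊19475/786⌋ = 25 − 24 = 1
n=42: ⌊(43·475)/786⌋ − ⌊(42·475)/786⌋ = ⌊20425/786⌋ − ⌊19950/786⌋ = 25 − 25 = 0
n=43: ⌊(44·475)/786⌋ − ⌊(43·475)/786⌋ = ⌊20900/786⌋ − ⌊20425/786⌋ = 26 − 25 = 1
n=44: ⌊(45·475)/786⌋ − ⌊(44·475)/786⌋ = ⌊21375/786⌋ − ⌊20900/786⌋ = 27 − 26 = 1
n=45: ⌊(46·475)/786⌋ − ⌊(45·475)/786⌋ = ⌊21850/786⌋ − ⌊21375/786⌋ = 27 − 27 = 0
n=46: ⌊(47·475)/786⌋ − ⌊(46·475)/786⌋ = ⌊22325/786⌋ − ⌊21850/786⌋ = 28 − 27 = 1
n=47: ⌊(48·475)/786⌋ − ⌊(47·475)/786⌋ = ⌊22800/786⌋ − ⌊22325/786⌋ = 29 − 28 = 1
n=48: ⌊(49·475)/786⌋ − ⌊(48·475)/786⌋ = ⌊23275/786⌋ − ⌊22800/786⌋ = 29 − 29 = 0
n=49: ⌊(50·475)/786⌋ − ⌊(49·475)/786⌋ = ⌊23750/786⌋ − ⌊23275/786⌋ = 30 − 29 = 1
n=50: ⌊(51·475)/786⌋ − ⌊(50·475)/786⌋ = ⌊24225/786⌋ − ⌊23750/786⌋ = 30 − 30 = 0
n=51: ⌊(52·475)/786⌋ − ⌊(51·475)/786⌋ = ⌊24700/786⌋ − ⌊24225/786⌋ = 31 − 30 = 1
n=52: ⌊(53·475)/786⌋ − ⌊(52·475)/786⌋ = ⌊25175/786⌋ − ⌊24700/786⌋ = 32 − 31 = 1
n=53: ⌊(54·475)/786⌋ − ⌊(53·475)/786⌋ = ⌊25650/786⌋ − ⌊25175/786⌋ = 32 − 32 = 0
n=54: ⌊(55·475)/786⌋ − ⌊(54·475)/786⌋ = ⌊26125/786⌋ − ⌊25650/786⌋ = 33 − 32 = 1
n=55: ⌊(56·475)/786⌋ − ⌊(55·475)/786⌋ = ⌊26600/786⌋ − ⌊26125/786⌋ = 33 − 33 = 0
n=56: ⌊(57·475)/786⌋ − ⌊(56·475)/786⌋ = ⌊27075/786⌋ − ⌊26600/786⌋ = 34 − 33 = 1
n=57: ⌊(58·475)/786⌋ − ⌊(57·475)/786⌋ = ⌊27550/786⌋ − ⌊27075/786⌋ = 35 − 34 = 1
n=58: ⌊(59·475)/786⌋ − ⌊(58·475)/786⌋ = ⌊28025/786⌋ − ⌊27550/786⌋ = 35 − 35 = 0
n=59: ⌊(60·475)/786⌋ − ⌊(59·475)/786⌋ = ⌊28500/786⌋ − ⌊28025/786⌋ = 36 − 35 = 1
n=60: ⌊(61·475)/786⌋ − ⌊(60·475)/786⌋ = ⌊28975/786⌋ − ⌊28500/786⌋ = 36 − 36 = 0
n=61: ⌊(62·475)/786⌋ − ⌊(61·475)/786⌋ = ⌊29450/786⌋ − ⌊28975/786⌋ = 37 − 36 = 1
n=62: ⌊(63·475)/786⌋ − ⌊(62·475)/786⌋ = ⌊29925/786⌋ − ⌊29450/786⌋ = 38 − 37 = 1
n=63: ⌊(64·475)/786⌋ − ⌊(63·475)/786⌋ = ⌊30400/786⌋ − ⌊29925/786⌋ = 38 − 38 = 0
n=64: ⌊(65·475)/786⌋ − ⌊(64·475)/786⌋ = ⌊30875/786⌋ − ⌊30400/786⌋ = 39 − 38 = 1
n=65: ⌊(66·475)/786⌋ − ⌊(65·475)/786⌋ = ⌊31350/786⌋ − ⌊30875/786⌋ = 39 − 39 = 0
n=66: ⌊(67·475)/786⌋ − ⌊(66·475)/786⌋ = ⌊31825/786⌋ − ⌊31350/786⌋ = 40 − 39 = 1
n=67: ⌊(68·475)/786⌋ − ⌊(67·475)/786⌋ = ⌊32300/786⌋ − ⌊31825/786⌋ = 41 − 40 = 1
n=68: ⌊(69·475)/786⌋ − ⌊(68·475)/786⌋ = ⌊32775/786⌋ − ⌊32300/786⌋ = 41 − 41 = 0
n=69: ⌊(70·475)/786⌋ − ⌊(69·475)/786⌋ = ⌊33250/786⌋ − ⌊32775/786⌋ = 42 − 41 = 1
n=70: ⌊(71·475)/786⌋ − ⌊(70·475)/786⌋ = ⌊33725/786⌋ − ⌊33250/786⌋ = 42 − 42 = 0
n=71: ⌊(72·475)/786⌋ − ⌊(71·475)/786⌋ = ⌊34200/786⌋ − ⌊33725/786⌋ = 43 − 42 = 1
n=72: ⌊(73·475)/786⌋ − ⌊(72·475)/786⌋ = ⌊34675/786⌋ − ⌊34200/786⌋ = 44 − 43 = 1
n=73: ⌊(74·475)/786⌋ − ⌊(73·475)/786⌋ = ⌊35150/786⌋ − ⌊34675/786⌋ = 44 − 44 = 0
n=74: ⌊(75·475)/786⌋ − ⌊(74·475)/786⌋ = ⌊35625/786⌋ − ⌊35150/786⌋ = 45 − 44 = 1
n=75: ⌊(76·475)/786⌋ − ⌊(75·475)/786⌋ = ⌊36100/786⌋ − ⌊35625/786⌋ = 45 − 45 = 0
n=76: ⌊(77·475)/786⌋ − ⌊(76·475)/786⌋ = ⌊36575/786⌋ − ⌊36100/786⌋ = 46 − 45 = 1
n=77: ⌊(78·475)/786⌋ − ⌊(77·475)/786⌋ = ⌊37050/786⌋ − ⌊36575/786⌋ = 47 − 46 = 1
n=78: ⌊(79·475)/786⌋ − ⌊(78·475)/786⌋ = ⌊37525/786⌋ − ⌊37050/786⌋ = 47 − 47 = 0
n=79: ⌊(80·475)/786⌋ − ⌊(79·475)/786⌋ = ⌊38000/786⌋ − ⌊37525/786⌋ = 48 − 47 = 1
n=80: ⌊(81·475)/786⌋ − ⌊(80·475)/786⌋ = ⌊38475/786⌋ − ⌊38000/786⌋ = 48 − 48 = 0
n=81: ⌊(82·475)/786⌋ − ⌊(81·475)/786⌋ = ⌊38950/786⌋ − ⌊38475/786⌋ = 49 − 48 = 1
n=82: ⌊(83·475)/786⌋ − ⌊(82·475)/786⌋ = ⌊39425/786⌋ − ⌊38950/786⌋ = 50 − 49 = 1
n=83: ⌊(84·475)/786⌋ − ⌊(83·475)/786⌋ = ⌊39900/786⌋ − ⌊39425/786⌋ = 50 − 50 = 0
n=84: ⌊(85·475)/786⌋ − ⌊(84·475)/786⌋ = ⌊40375/786⌋ − ⌊39900/786⌋ = 51 − 50 = 1
n=85: ⌊(86·475)/786⌋ − ⌊(85·475)/786⌋ = ⌊40850/786⌋ − ⌊40375/786⌋ = 51 − 51 = 0
n=86: ⌊(87·475)/786⌋ − ⌊(86·475)/786⌋ = ⌊41325/786⌋ − ⌊40850/786⌋ = 52 − 51 = 1
n=87: ⌊(88·475)/786⌋ − ⌊(87·475)/786⌋ = ⌊41800/786⌋ − ⌊41325/786⌋ = 53 − 52 = 1
n=88: ⌊(89·475)/786⌋ − ⌊(88·475)/786⌋ = ⌊42275/786⌋ − ⌊41800/786⌋ = 53 − 53 = 0
n=89: ⌊(90·475)/786⌋ − ⌊(89·475)/786⌋ = ⌊42750/786⌋ − ⌊42275/786⌋ = 54 − 53 = 1
n=90: ⌊(91·475)/786⌋ − ⌊(90·475)/786⌋ = ⌊43225/786⌋ − ⌊42750/786⌋ = 54 − 54 = 0
n=91: ⌊(92·475)/786⌋ − ⌊(91·475)/786⌋ = ⌊43700/786⌋ − ⌊43225/786⌋ = 55 − 54 = 1
n=92: ⌊(93·475)/786⌋ − ⌊(92·475)/786⌋ = ⌊44175/786⌋ − ⌊43700/786⌋ = 56 − 55 = 1
n=93: ⌊(94·475)/786⌋ − ⌊(93·475)/786⌋ = ⌊44650/786⌋ − ⌊44175/786⌋ = 56 − 56 = 0
n=94: ⌊(95·475)/786⌋ − ⌊(94·475)/786⌋ = ⌊45125/786⌋ − ⌊44650/786⌋ = 57 − 56 = 1
n=95: ⌊(96·475)/786⌋ − ⌊(95·475)/786⌋ = ⌊45600/786⌋ − ⌊45125/786⌋ = 58 − 57 = 1
n=96: ⌊(97·475)/786⌋ − ⌊(96·475)/786⌋ = ⌊46075/786⌋ − ⌊45600/786⌋ = 58 − 58 = 0
n=97: ⌊(98·475)/786⌋ − ⌊(97·475)/786⌋ = ⌊46550/786⌋ − ⌊46075/786⌋ = 59 − 58 = 1

01011010110101101011010110101101011010110101101101011010110101101011010110101101011010110101101101


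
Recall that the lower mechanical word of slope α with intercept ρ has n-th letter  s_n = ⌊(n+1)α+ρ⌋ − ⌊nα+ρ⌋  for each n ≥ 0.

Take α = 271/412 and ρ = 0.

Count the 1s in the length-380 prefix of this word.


#1s = Σ_{n=0}^{379} s_n = Σ_{n=0}^{379} (⌊(n+1)α+ρ⌋ − ⌊nα+ρ⌋)
the sum telescopes: every ⌊nα+ρ⌋ with 0 < n < 380 appears once with + and once with −, leaving ⌊380α+ρ⌋ − ⌊0·α+ρ⌋
380α + ρ = (380·271) / 412 = 102980/412
ρ = 0/412
⌊102980/412⌋ = 249,  ⌊0/412⌋ = 0
#1s = 249 − 0 = 249

249


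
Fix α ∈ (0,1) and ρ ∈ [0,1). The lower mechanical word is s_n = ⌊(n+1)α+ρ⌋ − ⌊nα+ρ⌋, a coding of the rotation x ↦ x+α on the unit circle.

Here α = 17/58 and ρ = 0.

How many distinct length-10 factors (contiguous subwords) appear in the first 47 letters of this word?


11

t_n = ⌊(n·17)/58⌋ for n = 0 … 47:
  n=0…9: ⌊0/58⌋=0 ⌊17/58⌋=0 ⌊34/58⌋=0 ⌊51/58⌋=0 ⌊68/58⌋=1 ⌊85/58⌋=1 ⌊102/58⌋=1 ⌊119/58⌋=2 ⌊136/58⌋=2 ⌊153/58⌋=2
  n=10…19: ⌊170/58⌋=2 ⌊187/58⌋=3 ⌊204/58⌋=3 ⌊221/58⌋=3 ⌊238/58⌋=4 ⌊255/58⌋=4 ⌊272/58⌋=4 ⌊289/58⌋=4 ⌊306/58⌋=5 ⌊323/58⌋=5
  n=20…29: ⌊340/58⌋=5 ⌊357/58⌋=6 ⌊374/58⌋=6 ⌊391/58⌋=6 ⌊408/58⌋=7 ⌊425/58⌋=7 ⌊442/58⌋=7 ⌊459/58⌋=7 ⌊476/58⌋=8 ⌊493/58⌋=8
  n=30…39: ⌊510/58⌋=8 ⌊527/58⌋=9 ⌊544/58⌋=9 ⌊561/58⌋=9 ⌊578/58⌋=9 ⌊595/58⌋=10 ⌊612/58⌋=10 ⌊629/58⌋=10 ⌊646/58⌋=11 ⌊663/58⌋=11
  n=40…47: ⌊680/58⌋=11 ⌊697/58⌋=12 ⌊714/58⌋=12 ⌊731/58⌋=12 ⌊748/58⌋=12 ⌊765/58⌋=13 ⌊782/58⌋=13 ⌊799/58⌋=13
s_n = t_(n+1) − t_n for n = 0 … 46 gives
prefix = 00010010001001000100100100010010001001001000100
slide a length-10 window over [0..9] … [37..46] (38 windows); first occurrence of each distinct factor:
  [  0..  9] 0001001000
  [  1.. 10] 0010010001
  [  2.. 11] 0100100010
  [  3.. 12] 1001000100
  [  4.. 13] 0010001001
  [  5.. 14] 0100010010
  [  6.. 15] 1000100100
  [ 14.. 23] 0001001001
  [ 15.. 24] 0010010010
  [ 16.. 25] 0100100100
  [ 17.. 26] 1001001000
  (the other 27 windows repeat one of these)
distinct factors: {0001001000, 0001001001, 0010001001, 0010010001, 0010010010, 0100010010, 0100100010, 0100100100, 1000100100, 1001000100, 1001001000}
count = 11  (Sturmian bound for length 10 is 11)


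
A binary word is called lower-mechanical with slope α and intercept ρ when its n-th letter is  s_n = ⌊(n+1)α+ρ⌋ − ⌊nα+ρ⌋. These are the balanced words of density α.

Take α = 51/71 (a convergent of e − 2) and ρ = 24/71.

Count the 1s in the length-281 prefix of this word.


202

#1s = Σ_{n=0}^{280} s_n = Σ_{n=0}^{280} (⌊(n+1)α+ρ⌋ − ⌊nα+ρ⌋)
the sum telescopes: every ⌊nα+ρ⌋ with 0 < n < 281 appears once with + and once with −, leaving ⌊281α+ρ⌋ − ⌊0·α+ρ⌋
281α + ρ = (281·51 + 24) / 71 = 14355/71
ρ = 24/71
⌊14355/71⌋ = 202,  ⌊24/71⌋ = 0
#1s = 202 − 0 = 202


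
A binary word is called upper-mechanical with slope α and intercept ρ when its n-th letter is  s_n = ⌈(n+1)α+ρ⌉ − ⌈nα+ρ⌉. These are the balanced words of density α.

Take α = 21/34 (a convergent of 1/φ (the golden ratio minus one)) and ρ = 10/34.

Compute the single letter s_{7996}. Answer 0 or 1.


1

(n+1)α + ρ = (7997·21 + 10) / 34 = 167947/34
nα + ρ     = (7996·21 + 10) / 34 = 167926/34
⌈167947/34⌉ = 4940,  ⌈167926/34⌉ = 4939
s_{7996} = 4940 − 4939 = 1


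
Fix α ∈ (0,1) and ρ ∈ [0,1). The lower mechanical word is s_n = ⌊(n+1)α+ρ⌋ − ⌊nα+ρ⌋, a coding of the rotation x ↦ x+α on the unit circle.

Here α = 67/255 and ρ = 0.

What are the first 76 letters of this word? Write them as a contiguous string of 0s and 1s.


n=0: ⌊(1·67)/255⌋ − ⌊(0·67)/255⌋ = ⌊67/255⌋ − ⌊0/255⌋ = 0 − 0 = 0
n=1: ⌊(2·67)/255⌋ − ⌊(1·67)/255⌋ = ⌊134/255⌋ − ⌊67/255⌋ = 0 − 0 = 0
n=2: ⌊(3·67)/255⌋ − ⌊(2·67)/255⌋ = ⌊201/255⌋ − ⌊134/255⌋ = 0 − 0 = 0
n=3: ⌊(4·67)/255⌋ − ⌊(3·67)/255⌋ = ⌊268/255⌋ − ⌊201/255⌋ = 1 − 0 = 1
n=4: ⌊(5·67)/255⌋ − ⌊(4·67)/255⌋ = ⌊335/255⌋ − ⌊268/255⌋ = 1 − 1 = 0
n=5: ⌊(6·67)/255⌋ − ⌊(5·67)/255⌋ = ⌊402/255⌋ − ⌊335/255⌋ = 1 − 1 = 0
n=6: ⌊(7·67)/255⌋ − ⌊(6·67)/255⌋ = ⌊469/255⌋ − ⌊402/255⌋ = 1 − 1 = 0
n=7: ⌊(8·67)/255⌋ − ⌊(7·67)/255⌋ = ⌊536/255⌋ − ⌊469/255⌋ = 2 − 1 = 1
n=8: ⌊(9·67)/255⌋ − ⌊(8·67)/255⌋ = ⌊603/255⌋ − ⌊536/255⌋ = 2 − 2 = 0
n=9: ⌊(10·67)/255⌋ − ⌊(9·67)/255⌋ = ⌊670/255⌋ − ⌊603/255⌋ = 2 − 2 = 0
n=10: ⌊(11·67)/255⌋ − ⌊(10·67)/255⌋ = ⌊737/255⌋ − ⌊670/255⌋ = 2 − 2 = 0
n=11: ⌊(12·67)/255⌋ − ⌊(11·67)/255⌋ = ⌊804/255⌋ − ⌊737/255⌋ = 3 − 2 = 1
n=12: ⌊(13·67)/255⌋ − ⌊(12·67)/255⌋ = ⌊871/255⌋ − ⌊804/255⌋ = 3 − 3 = 0
n=13: ⌊(14·67)/255⌋ − ⌊(13·67)/255⌋ = ⌊938/255⌋ − ⌊871/255⌋ = 3 − 3 = 0
n=14: ⌊(15·67)/255⌋ − ⌊(14·67)/255⌋ = ⌊1005/255⌋ − ⌊938/255⌋ = 3 − 3 = 0
n=15: ⌊(16·67)/255⌋ − ⌊(15·67)/255⌋ = ⌊1072/255⌋ − ⌊1005/255⌋ = 4 − 3 = 1
n=16: ⌊(17·67)/255⌋ − ⌊(16·67)/255⌋ = ⌊1139/255⌋ − ⌊1072/255⌋ = 4 − 4 = 0
n=17: ⌊(18·67)/255⌋ − ⌊(17·67)/255⌋ = ⌊1206/255⌋ − ⌊1139/255⌋ = 4 − 4 = 0
n=18: ⌊(19·67)/255⌋ − ⌊(18·67)/255⌋ = ⌊1273/255⌋ − ⌊1206/255⌋ = 4 − 4 = 0
n=19: ⌊(20·67)/255⌋ − ⌊(19·67)/255⌋ = ⌊1340/255⌋ − ⌊1273/255⌋ = 5 − 4 = 1
n=20: ⌊(21·67)/255⌋ − ⌊(20·67)/255⌋ = ⌊1407/255⌋ − ⌊1340/255⌋ = 5 − 5 = 0
n=21: ⌊(22·67)/255⌋ − ⌊(21·67)/255⌋ = ⌊1474/255⌋ − ⌊1407/255⌋ = 5 − 5 = 0
n=22: ⌊(23·67)/255⌋ − ⌊(22·67)/255⌋ = ⌊1541/255⌋ − ⌊1474/255⌋ = 6 − 5 = 1
n=23: ⌊(24·67)/255⌋ − ⌊(23·67)/255⌋ = ⌊1608/255⌋ − ⌊1541/255⌋ = 6 − 6 = 0
n=24: ⌊(25·67)/255⌋ − ⌊(24·67)/255⌋ = ⌊1675/255⌋ − ⌊1608/255⌋ = 6 − 6 = 0
n=25: ⌊(26·67)/255⌋ − ⌊(25·67)/255⌋ = ⌊1742/255⌋ − ⌊1675/255⌋ = 6 − 6 = 0
n=26: ⌊(27·67)/255⌋ − ⌊(26·67)/255⌋ = ⌊1809/255⌋ − ⌊1742/255⌋ = 7 − 6 = 1
n=27: ⌊(28·67)/255⌋ − ⌊(27·67)/255⌋ = ⌊1876/255⌋ − ⌊1809/255⌋ = 7 − 7 = 0
n=28: ⌊(29·67)/255⌋ − ⌊(28·67)/255⌋ = ⌊1943/255⌋ − ⌊1876/255⌋ = 7 − 7 = 0
n=29: ⌊(30·67)/255⌋ − ⌊(29·67)/255⌋ = ⌊2010/255⌋ − ⌊1943/255⌋ = 7 − 7 = 0
n=30: ⌊(31·67)/255⌋ − ⌊(30·67)/255⌋ = ⌊2077/255⌋ − ⌊2010/255⌋ = 8 − 7 = 1
n=31: ⌊(32·67)/255⌋ − ⌊(31·67)/255⌋ = ⌊2144/255⌋ − ⌊2077/255⌋ = 8 − 8 = 0
n=32: ⌊(33·67)/255⌋ − ⌊(32·67)/255⌋ = ⌊2211/255⌋ − ⌊2144/255⌋ = 8 − 8 = 0
n=33: ⌊(34·67)/255⌋ − ⌊(33·67)/255⌋ = ⌊2278/255⌋ − ⌊2211/255⌋ = 8 − 8 = 0
n=34: ⌊(35·67)/255⌋ − ⌊(34·67)/255⌋ = ⌊2345/255⌋ − ⌊2278/255⌋ = 9 − 8 = 1
n=35: ⌊(36·67)/255⌋ − ⌊(35·67)/255⌋ = ⌊2412/255⌋ − ⌊2345/255⌋ = 9 − 9 = 0
n=36: ⌊(37·67)/255⌋ − ⌊(36·67)/255⌋ = ⌊2479/255⌋ − ⌊2412/255⌋ = 9 − 9 = 0
n=37: ⌊(38·67)/255⌋ − ⌊(37·67)/255⌋ = ⌊2546/255⌋ − ⌊2479/255⌋ = 9 − 9 = 0
n=38: ⌊(39·67)/255⌋ − ⌊(38·67)/255⌋ = ⌊2613/255⌋ − ⌊2546/255⌋ = 10 − 9 = 1
n=39: ⌊(40·67)/255⌋ − ⌊(39·67)/255⌋ = ⌊2680/255⌋ − ⌊2613/255⌋ = 10 − 10 = 0
n=40: ⌊(41·67)/255⌋ − ⌊(40·67)/255⌋ = ⌊2747/255⌋ − ⌊2680/255⌋ = 10 − 10 = 0
n=41: ⌊(42·67)/255⌋ − ⌊(41·67)/255⌋ = ⌊2814/255⌋ − ⌊2747/255⌋ = 11 − 10 = 1
n=42: ⌊(43·67)/255⌋ − ⌊(42·67)/255⌋ = ⌊2881/255⌋ − ⌊2814/255⌋ = 11 − 11 = 0
n=43: ⌊(44·67)/255⌋ − ⌊(43·67)/255⌋ = ⌊2948/255⌋ − ⌊2881/255⌋ = 11 − 11 = 0
n=44: ⌊(45·67)/255⌋ − ⌊(44·67)/255⌋ = ⌊3015/255⌋ − ⌊2948/255⌋ = 11 − 11 = 0
n=45: ⌊(46·67)/255⌋ − ⌊(45·67)/255⌋ = ⌊3082/255⌋ − ⌊3015/255⌋ = 12 − 11 = 1
n=46: ⌊(47·67)/255⌋ − ⌊(46·67)/255⌋ = ⌊3149/255⌋ − ⌊3082/255⌋ = 12 − 12 = 0
n=47: ⌊(48·67)/255⌋ − ⌊(47·67)/255⌋ = ⌊3216/255⌋ − ⌊3149/255⌋ = 12 − 12 = 0
n=48: ⌊(49·67)/255⌋ − ⌊(48·67)/255⌋ = ⌊3283/255⌋ − ⌊3216/255⌋ = 12 − 12 = 0
n=49: ⌊(50·67)/255⌋ − ⌊(49·67)/255⌋ = ⌊3350/255⌋ − ⌊3283/255⌋ = 13 − 12 = 1
n=50: ⌊(51·67)/255⌋ − ⌊(50·67)/255⌋ = ⌊3417/255⌋ − ⌊3350/255⌋ = 13 − 13 = 0
n=51: ⌊(52·67)/255⌋ − ⌊(51·67)/255⌋ = ⌊3484/255⌋ − ⌊3417/255⌋ = 13 − 13 = 0
n=52: ⌊(53·67)/255⌋ − ⌊(52·67)/255⌋ = ⌊3551/255⌋ − ⌊3484/255⌋ = 13 − 13 = 0
n=53: ⌊(54·67)/255⌋ − ⌊(53·67)/255⌋ = ⌊3618/255⌋ − ⌊3551/255⌋ = 14 − 13 = 1
n=54: ⌊(55·67)/255⌋ − ⌊(54·67)/255⌋ = ⌊3685/255⌋ − ⌊3618/255⌋ = 14 − 14 = 0
n=55: ⌊(56·67)/255⌋ − ⌊(55·67)/255⌋ = ⌊3752/255⌋ − ⌊3685/255⌋ = 14 − 14 = 0
n=56: ⌊(57·67)/255⌋ − ⌊(56·67)/255⌋ = ⌊3819/255⌋ − ⌊3752/255⌋ = 14 − 14 = 0
n=57: ⌊(58·67)/255⌋ − ⌊(57·67)/255⌋ = ⌊3886/255⌋ − ⌊3819/255⌋ = 15 − 14 = 1
n=58: ⌊(59·67)/255⌋ − ⌊(58·67)/255⌋ = ⌊3953/255⌋ − ⌊3886/255⌋ = 15 − 15 = 0
n=59: ⌊(60·67)/255⌋ − ⌊(59·67)/255⌋ = ⌊4020/255⌋ − ⌊3953/255⌋ = 15 − 15 = 0
n=60: ⌊(61·67)/255⌋ − ⌊(60·67)/255⌋ = ⌊4087/255⌋ − ⌊4020/255⌋ = 16 − 15 = 1
n=61: ⌊(62·67)/255⌋ − ⌊(61·67)/255⌋ = ⌊4154/255⌋ − ⌊4087/255⌋ = 16 − 16 = 0
n=62: ⌊(63·67)/255⌋ − ⌊(62·67)/255⌋ = ⌊4221/255⌋ − ⌊4154/255⌋ = 16 − 16 = 0
n=63: ⌊(64·67)/255⌋ − ⌊(63·67)/255⌋ = ⌊4288/255⌋ − ⌊4221/255⌋ = 16 − 16 = 0
n=64: ⌊(65·67)/255⌋ − ⌊(64·67)/255⌋ = ⌊4355/255⌋ − ⌊4288/255⌋ = 17 − 16 = 1
n=65: ⌊(66·67)/255⌋ − ⌊(65·67)/255⌋ = ⌊4422/255⌋ − ⌊4355/255⌋ = 17 − 17 = 0
n=66: ⌊(67·67)/255⌋ − ⌊(66·67)/255⌋ = ⌊4489/255⌋ − ⌊4422/255⌋ = 17 − 17 = 0
n=67: ⌊(68·67)/255⌋ − ⌊(67·67)/255⌋ = ⌊4556/255⌋ − ⌊4489/255⌋ = 17 − 17 = 0
n=68: ⌊(69·67)/255⌋ − ⌊(68·67)/255⌋ = ⌊4623/255⌋ − ⌊4556/255⌋ = 18 − 17 = 1
n=69: ⌊(70·67)/255⌋ − ⌊(69·67)/255⌋ = ⌊4690/255⌋ − ⌊4623/255⌋ = 18 − 18 = 0
n=70: ⌊(71·67)/255⌋ − ⌊(70·67)/255⌋ = ⌊4757/255⌋ − ⌊4690/255⌋ = 18 − 18 = 0
n=71: ⌊(72·67)/255⌋ − ⌊(71·67)/255⌋ = ⌊4824/255⌋ − ⌊4757/255⌋ = 18 − 18 = 0
n=72: ⌊(73·67)/255⌋ − ⌊(72·67)/255⌋ = ⌊4891/255⌋ − ⌊4824/255⌋ = 19 − 18 = 1
n=73: ⌊(74·67)/255⌋ − ⌊(73·67)/255⌋ = ⌊4958/255⌋ − ⌊4891/255⌋ = 19 − 19 = 0
n=74: ⌊(75·67)/255⌋ − ⌊(74·67)/255⌋ = ⌊5025/255⌋ − ⌊4958/255⌋ = 19 − 19 = 0
n=75: ⌊(76·67)/255⌋ − ⌊(75·67)/255⌋ = ⌊5092/255⌋ − ⌊5025/255⌋ = 19 − 19 = 0

0001000100010001000100100010001000100010010001000100010001001000100010001000


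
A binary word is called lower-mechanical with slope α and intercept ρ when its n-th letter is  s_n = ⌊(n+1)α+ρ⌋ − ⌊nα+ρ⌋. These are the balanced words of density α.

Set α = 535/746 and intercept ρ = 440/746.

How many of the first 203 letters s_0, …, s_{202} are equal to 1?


#1s = Σ_{n=0}^{202} s_n = Σ_{n=0}^{202} (⌊(n+1)α+ρ⌋ − ⌊nα+ρ⌋)
the sum telescopes: every ⌊nα+ρ⌋ with 0 < n < 203 appears once with + and once with −, leaving ⌊203α+ρ⌋ − ⌊0·α+ρ⌋
203α + ρ = (203·535 + 440) / 746 = 109045/746
ρ = 440/746
⌊109045/746⌋ = 146,  ⌊440/746⌋ = 0
#1s = 146 − 0 = 146

146


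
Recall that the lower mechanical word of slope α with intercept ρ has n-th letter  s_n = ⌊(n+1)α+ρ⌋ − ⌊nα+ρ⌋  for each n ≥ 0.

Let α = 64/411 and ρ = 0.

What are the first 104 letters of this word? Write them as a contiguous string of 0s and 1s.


00000010000010000001000001000000100000100000100000010000010000001000001000000100000100000100000010000010

n=0: ⌊(1·64)/411⌋ − ⌊(0·64)/411⌋ = ⌊64/411⌋ − ⌊0/411⌋ = 0 − 0 = 0
n=1: ⌊(2·64)/411⌋ − ⌊(1·64)/411⌋ = ⌊128/411⌋ − ⌊64/411⌋ = 0 − 0 = 0
n=2: ⌊(3·64)/411⌋ − ⌊(2·64)/411⌋ = ⌊192/411⌋ − ⌊128/411⌋ = 0 − 0 = 0
n=3: ⌊(4·64)/411⌋ − ⌊(3·64)/411⌋ = ⌊256/411⌋ − ⌊192/411⌋ = 0 − 0 = 0
n=4: ⌊(5·64)/411⌋ − ⌊(4·64)/411⌋ = ⌊320/411⌋ − ⌊256/411⌋ = 0 − 0 = 0
n=5: ⌊(6·64)/411⌋ − ⌊(5·64)/411⌋ = ⌊384/411⌋ − ⌊320/411⌋ = 0 − 0 = 0
n=6: ⌊(7·64)/411⌋ − ⌊(6·64)/411⌋ = ⌊448/411⌋ − ⌊384/411⌋ = 1 − 0 = 1
n=7: ⌊(8·64)/411⌋ − ⌊(7·64)/411⌋ = ⌊512/411⌋ − ⌊448/411⌋ = 1 − 1 = 0
n=8: ⌊(9·64)/411⌋ − ⌊(8·64)/411⌋ = ⌊576/411⌋ − ⌊512/411⌋ = 1 − 1 = 0
n=9: ⌊(10·64)/411⌋ − ⌊(9·64)/411⌋ = ⌊640/411⌋ − ⌊576/411⌋ = 1 − 1 = 0
n=10: ⌊(11·64)/411⌋ − ⌊(10·64)/411⌋ = ⌊704/411⌋ − ⌊640/411⌋ = 1 − 1 = 0
n=11: ⌊(12·64)/411⌋ − ⌊(11·64)/411⌋ = ⌊768/411⌋ − ⌊704/411⌋ = 1 − 1 = 0
n=12: ⌊(13·64)/411⌋ − ⌊(12·64)/411⌋ = ⌊832/411⌋ − ⌊768/411⌋ = 2 − 1 = 1
n=13: ⌊(14·64)/411⌋ − ⌊(13·64)/411⌋ = ⌊896/411⌋ − ⌊832/411⌋ = 2 − 2 = 0
n=14: ⌊(15·64)/411⌋ − ⌊(14·64)/411⌋ = ⌊960/411⌋ − ⌊896/411⌋ = 2 − 2 = 0
n=15: ⌊(16·64)/411⌋ − ⌊(15·64)/411⌋ = ⌊1024/411⌋ − ⌊960/411⌋ = 2 − 2 = 0
n=16: ⌊(17·64)/411⌋ − ⌊(16·64)/411⌋ = ⌊1088/411⌋ − ⌊1024/411⌋ = 2 − 2 = 0
n=17: ⌊(18·64)/411⌋ − ⌊(17·64)/411⌋ = ⌊1152/411⌋ − ⌊1088/411⌋ = 2 − 2 = 0
n=18: ⌊(19·64)/411⌋ − ⌊(18·64)/411⌋ = ⌊1216/411⌋ − ⌊1152/411⌋ = 2 − 2 = 0
n=19: ⌊(20·64)/411⌋ − ⌊(19·64)/411⌋ = ⌊1280/411⌋ − ⌊1216/411⌋ = 3 − 2 = 1
n=20: ⌊(21·64)/411⌋ − ⌊(20·64)/411⌋ = ⌊1344/411⌋ − ⌊1280/411⌋ = 3 − 3 = 0
n=21: ⌊(22·64)/411⌋ − ⌊(21·64)/411⌋ = ⌊1408/411⌋ − ⌊1344/411⌋ = 3 − 3 = 0
n=22: ⌊(23·64)/411⌋ − ⌊(22·64)/411⌋ = ⌊1472/411⌋ − ⌊1408/411⌋ = 3 − 3 = 0
n=23: ⌊(24·64)/411⌋ − ⌊(23·64)/411⌋ = ⌊1536/411⌋ − ⌊1472/411⌋ = 3 − 3 = 0
n=24: ⌊(25·64)/411⌋ − ⌊(24·64)/411⌋ = ⌊1600/411⌋ − ⌊1536/411⌋ = 3 − 3 = 0
n=25: ⌊(26·64)/411⌋ − ⌊(25·64)/411⌋ = ⌊1664/411⌋ − ⌊1600/411⌋ = 4 − 3 = 1
n=26: ⌊(27·64)/411⌋ − ⌊(26·64)/411⌋ = ⌊1728/411⌋ − ⌊1664/411⌋ = 4 − 4 = 0
n=27: ⌊(28·64)/411⌋ − ⌊(27·64)/411⌋ = ⌊1792/411⌋ − ⌊1728/411⌋ = 4 − 4 = 0
n=28: ⌊(29·64)/411⌋ − ⌊(28·64)/411⌋ = ⌊1856/411⌋ − ⌊1792/411⌋ = 4 − 4 = 0
n=29: ⌊(30·64)/411⌋ − ⌊(29·64)/411⌋ = ⌊1920/411⌋ − ⌊1856/411⌋ = 4 − 4 = 0
n=30: ⌊(31·64)/411⌋ − ⌊(30·64)/411⌋ = ⌊1984/411⌋ − ⌊1920/411⌋ = 4 − 4 = 0
n=31: ⌊(32·64)/411⌋ − ⌊(31·64)/411⌋ = ⌊2048/411⌋ − ⌊1984/411⌋ = 4 − 4 = 0
n=32: ⌊(33·64)/411⌋ − ⌊(32·64)/411⌋ = ⌊2112/411⌋ − ⌊2048/411⌋ = 5 − 4 = 1
n=33: ⌊(34·64)/411⌋ − ⌊(33·64)/411⌋ = ⌊2176/411⌋ − ⌊2112/411⌋ = 5 − 5 = 0
n=34: ⌊(35·64)/411⌋ − ⌊(34·64)/411⌋ = ⌊2240/411⌋ − ⌊2176/411⌋ = 5 − 5 = 0
n=35: ⌊(36·64)/411⌋ − ⌊(35·64)/411⌋ = ⌊2304/411⌋ − ⌊2240/411⌋ = 5 − 5 = 0
n=36: ⌊(37·64)/411⌋ − ⌊(36·64)/411⌋ = ⌊2368/411⌋ − ⌊2304/411⌋ = 5 − 5 = 0
n=37: ⌊(38·64)/411⌋ − ⌊(37·64)/411⌋ = ⌊2432/411⌋ − ⌊2368/411⌋ = 5 − 5 = 0
n=38: ⌊(39·64)/411⌋ − ⌊(38·64)/411⌋ = ⌊2496/411⌋ − ⌊2432/411⌋ = 6 − 5 = 1
n=39: ⌊(40·64)/411⌋ − ⌊(39·64)/411⌋ = ⌊2560/411⌋ − ⌊2496/411⌋ = 6 − 6 = 0
n=40: ⌊(41·64)/411⌋ − ⌊(40·64)/411⌋ = ⌊2624/411⌋ − ⌊2560/411⌋ = 6 − 6 = 0
n=41: ⌊(42·64)/411⌋ − ⌊(41·64)/411⌋ = ⌊2688/411⌋ − ⌊2624/411⌋ = 6 − 6 = 0
n=42: ⌊(43·64)/411⌋ − ⌊(42·64)/411⌋ = ⌊2752/411⌋ − ⌊2688/411⌋ = 6 − 6 = 0
n=43: ⌊(44·64)/411⌋ − ⌊(43·64)/411⌋ = ⌊2816/411⌋ − ⌊2752/411⌋ = 6 − 6 = 0
n=44: ⌊(45·64)/411⌋ − ⌊(44·64)/411⌋ = ⌊2880/411⌋ − ⌊2816/411⌋ = 7 − 6 = 1
n=45: ⌊(46·64)/411⌋ − ⌊(45·64)/411⌋ = ⌊2944/411⌋ − ⌊2880/411⌋ = 7 − 7 = 0
n=46: ⌊(47·64)/411⌋ − ⌊(46·64)/411⌋ = ⌊3008/411⌋ − ⌊2944/411⌋ = 7 − 7 = 0
n=47: ⌊(48·64)/411⌋ − ⌊(47·64)/411⌋ = ⌊3072/411⌋ − ⌊3008/411⌋ = 7 − 7 = 0
n=48: ⌊(49·64)/411⌋ − ⌊(48·64)/411⌋ = ⌊3136/411⌋ − ⌊3072/411⌋ = 7 − 7 = 0
n=49: ⌊(50·64)/411⌋ − ⌊(49·64)/411⌋ = ⌊3200/411⌋ − ⌊3136/411⌋ = 7 − 7 = 0
n=50: ⌊(51·64)/411⌋ − ⌊(50·64)/411⌋ = ⌊3264/411⌋ − ⌊3200/411⌋ = 7 − 7 = 0
n=51: ⌊(52·64)/411⌋ − ⌊(51·64)/411⌋ = ⌊3328/411⌋ − ⌊3264/411⌋ = 8 − 7 = 1
n=52: ⌊(53·64)/411⌋ − ⌊(52·64)/411⌋ = ⌊3392/411⌋ − ⌊3328/411⌋ = 8 − 8 = 0
n=53: ⌊(54·64)/411⌋ − ⌊(53·64)/411⌋ = ⌊3456/411⌋ − ⌊3392/411⌋ = 8 − 8 = 0
n=54: ⌊(55·64)/411⌋ − ⌊(54·64)/411⌋ = ⌊3520/411⌋ − ⌊3456/411⌋ = 8 − 8 = 0
n=55: ⌊(56·64)/411⌋ − ⌊(55·64)/411⌋ = ⌊3584/411⌋ − ⌊3520/411⌋ = 8 − 8 = 0
n=56: ⌊(57·64)/411⌋ − ⌊(56·64)/411⌋ = ⌊3648/411⌋ − ⌊3584/411⌋ = 8 − 8 = 0
n=57: ⌊(58·64)/411⌋ − ⌊(57·64)/411⌋ = ⌊3712/411⌋ − ⌊3648/411⌋ = 9 − 8 = 1
n=58: ⌊(59·64)/411⌋ − ⌊(58·64)/411⌋ = ⌊3776/411⌋ − ⌊3712/411⌋ = 9 − 9 = 0
n=59: ⌊(60·64)/411⌋ − ⌊(59·64)/411⌋ = ⌊3840/411⌋ − ⌊3776/411⌋ = 9 − 9 = 0
n=60: ⌊(61·64)/411⌋ − ⌊(60·64)/411⌋ = ⌊3904/411⌋ − ⌊3840/411⌋ = 9 − 9 = 0
n=61: ⌊(62·64)/411⌋ − ⌊(61·64)/411⌋ = ⌊3968/411⌋ − ⌊3904/411⌋ = 9 − 9 = 0
n=62: ⌊(63·64)/411⌋ − ⌊(62·64)/411⌋ = ⌊4032/411⌋ − ⌊3968/411⌋ = 9 − 9 = 0
n=63: ⌊(64·64)/411⌋ − ⌊(63·64)/411⌋ = ⌊4096/411⌋ − ⌊4032/411⌋ = 9 − 9 = 0
n=64: ⌊(65·64)/411⌋ − ⌊(64·64)/411⌋ = ⌊4160/411⌋ − ⌊4096/411⌋ = 10 − 9 = 1
n=65: ⌊(66·64)/411⌋ − ⌊(65·64)/411⌋ = ⌊4224/411⌋ − ⌊4160/411⌋ = 10 − 10 = 0
n=66: ⌊(67·64)/411⌋ − ⌊(66·64)/411⌋ = ⌊4288/411⌋ − ⌊4224/411⌋ = 10 − 10 = 0
n=67: ⌊(68·64)/411⌋ − ⌊(67·64)/411⌋ = ⌊4352/411⌋ − ⌊4288/411⌋ = 10 − 10 = 0
n=68: ⌊(69·64)/411⌋ − ⌊(68·64)/411⌋ = ⌊4416/411⌋ − ⌊4352/411⌋ = 10 − 10 = 0
n=69: ⌊(70·64)/411⌋ − ⌊(69·64)/411⌋ = ⌊4480/411⌋ − ⌊4416/411⌋ = 10 − 10 = 0
n=70: ⌊(71·64)/411⌋ − ⌊(70·64)/411⌋ = ⌊4544/411⌋ − ⌊4480/411⌋ = 11 − 10 = 1
n=71: ⌊(72·64)/411⌋ − ⌊(71·64)/411⌋ = ⌊4608/411⌋ − ⌊4544/411⌋ = 11 − 11 = 0
n=72: ⌊(73·64)/411⌋ − ⌊(72·64)/411⌋ = ⌊4672/411⌋ − ⌊4608/411⌋ = 11 − 11 = 0
n=73: ⌊(74·64)/411⌋ − ⌊(73·64)/411⌋ = ⌊4736/411⌋ − ⌊4672/411⌋ = 11 − 11 = 0
n=74: ⌊(75·64)/411⌋ − ⌊(74·64)/411⌋ = ⌊4800/411⌋ − ⌊4736/411⌋ = 11 − 11 = 0
n=75: ⌊(76·64)/411⌋ − ⌊(75·64)/411⌋ = ⌊4864/411⌋ − ⌊4800/411⌋ = 11 − 11 = 0
n=76: ⌊(77·64)/411⌋ − ⌊(76·64)/411⌋ = ⌊4928/411⌋ − ⌊4864/411⌋ = 11 − 11 = 0
n=77: ⌊(78·64)/411⌋ − ⌊(77·64)/411⌋ = ⌊4992/411⌋ − ⌊4928/411⌋ = 12 − 11 = 1
n=78: ⌊(79·64)/411⌋ − ⌊(78·64)/411⌋ = ⌊5056/411⌋ − ⌊4992/411⌋ = 12 − 12 = 0
n=79: ⌊(80·64)/411⌋ − ⌊(79·64)/411⌋ = ⌊5120/411⌋ − ⌊5056/411⌋ = 12 − 12 = 0
n=80: ⌊(81·64)/411⌋ − ⌊(80·64)/411⌋ = ⌊5184/411⌋ − ⌊5120/411⌋ = 12 − 12 = 0
n=81: ⌊(82·64)/411⌋ − ⌊(81·64)/411⌋ = ⌊5248/411⌋ − ⌊5184/411⌋ = 12 − 12 = 0
n=82: ⌊(83·64)/411⌋ − ⌊(82·64)/411⌋ = ⌊5312/411⌋ − ⌊5248/411⌋ = 12 − 12 = 0
n=83: ⌊(84·64)/411⌋ − ⌊(83·64)/411⌋ = ⌊5376/411⌋ − ⌊5312/411⌋ = 13 − 12 = 1
n=84: ⌊(85·64)/411⌋ − ⌊(84·64)/411⌋ = ⌊5440/411⌋ − ⌊5376/411⌋ = 13 − 13 = 0
n=85: ⌊(86·64)/411⌋ − ⌊(85·64)/411⌋ = ⌊5504/411⌋ − ⌊5440/411⌋ = 13 − 13 = 0
n=86: ⌊(87·64)/411⌋ − ⌊(86·64)/411⌋ = ⌊5568/411⌋ − ⌊5504/411⌋ = 13 − 13 = 0
n=87: ⌊(88·64)/411⌋ − ⌊(87·64)/411⌋ = ⌊5632/411⌋ − ⌊5568/411⌋ = 13 − 13 = 0
n=88: ⌊(89·64)/411⌋ − ⌊(88·64)/411⌋ = ⌊5696/411⌋ − ⌊5632/411⌋ = 13 − 13 = 0
n=89: ⌊(90·64)/411⌋ − ⌊(89·64)/411⌋ = ⌊5760/411⌋ − ⌊5696/411⌋ = 14 − 13 = 1
n=90: ⌊(91·64)/411⌋ − ⌊(90·64)/411⌋ = ⌊5824/411⌋ − ⌊5760/411⌋ = 14 − 14 = 0
n=91: ⌊(92·64)/411⌋ − ⌊(91·64)/411⌋ = ⌊5888/411⌋ − ⌊5824/411⌋ = 14 − 14 = 0
n=92: ⌊(93·64)/411⌋ − ⌊(92·64)/411⌋ = ⌊5952/411⌋ − ⌊5888/411⌋ = 14 − 14 = 0
n=93: ⌊(94·64)/411⌋ − ⌊(93·64)/411⌋ = ⌊6016/411⌋ − ⌊5952/411⌋ = 14 − 14 = 0
n=94: ⌊(95·64)/411⌋ − ⌊(94·64)/411⌋ = ⌊6080/411⌋ − ⌊6016/411⌋ = 14 − 14 = 0
n=95: ⌊(96·64)/411⌋ − ⌊(95·64)/411⌋ = ⌊6144/411⌋ − ⌊6080/411⌋ = 14 − 14 = 0
n=96: ⌊(97·64)/411⌋ − ⌊(96·64)/411⌋ = ⌊6208/411⌋ − ⌊6144/411⌋ = 15 − 14 = 1
n=97: ⌊(98·64)/411⌋ − ⌊(97·64)/411⌋ = ⌊6272/411⌋ − ⌊6208/411⌋ = 15 − 15 = 0
n=98: ⌊(99·64)/411⌋ − ⌊(98·64)/411⌋ = ⌊6336/411⌋ − ⌊6272/411⌋ = 15 − 15 = 0
n=99: ⌊(100·64)/411⌋ − ⌊(99·64)/411⌋ = ⌊6400/411⌋ − ⌊6336/411⌋ = 15 − 15 = 0
n=100: ⌊(101·64)/411⌋ − ⌊(100·64)/411⌋ = ⌊6464/411⌋ − ⌊6400/411⌋ = 15 − 15 = 0
n=101: ⌊(102·64)/411⌋ − ⌊(101·64)/411⌋ = ⌊6528/411⌋ − ⌊6464/411⌋ = 15 − 15 = 0
n=102: ⌊(103·64)/411⌋ − ⌊(102·64)/411⌋ = ⌊6592/411⌋ − ⌊6528/411⌋ = 16 − 15 = 1
n=103: ⌊(104·64)/411⌋ − ⌊(103·64)/411⌋ = ⌊6656/411⌋ − ⌊6592/411⌋ = 16 − 16 = 0


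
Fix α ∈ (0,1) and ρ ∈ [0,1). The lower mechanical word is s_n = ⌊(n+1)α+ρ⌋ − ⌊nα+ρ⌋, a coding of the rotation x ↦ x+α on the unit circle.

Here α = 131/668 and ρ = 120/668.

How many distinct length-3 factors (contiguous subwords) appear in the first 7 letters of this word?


t_n = ⌊(n·131+120)/668⌋ for n = 0 … 7:
  n=0…7: ⌊120/668⌋=0 ⌊251/668⌋=0 ⌊382/668⌋=0 ⌊513/668⌋=0 ⌊644/668⌋=0 ⌊775/668⌋=1 ⌊906/668⌋=1 ⌊1037/668⌋=1
s_n = t_(n+1) − t_n for n = 0 … 6 gives
prefix = 0000100
slide a length-3 window over [0..2] … [4..6] (5 windows); first occurrence of each distinct factor:
  [  0..  2] 000
  [  2..  4] 001
  [  3..  5] 010
  [  4..  6] 100
  (the other 1 window repeats one of these)
distinct factors: {000, 001, 010, 100}
count = 4  (Sturmian bound for length 3 is 4)

4


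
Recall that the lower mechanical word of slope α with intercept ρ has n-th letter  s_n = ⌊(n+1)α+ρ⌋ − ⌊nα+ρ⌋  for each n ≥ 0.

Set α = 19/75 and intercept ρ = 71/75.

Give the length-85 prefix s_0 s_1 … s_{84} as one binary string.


1000100010001001000100010001000100010001000100010001000100010001000100010001000100010

n=0: ⌊(1·19+71)/75⌋ − ⌊(0·19+71)/75⌋ = ⌊90/75⌋ − ⌊71/75⌋ = 1 − 0 = 1
n=1: ⌊(2·19+71)/75⌋ − ⌊(1·19+71)/75⌋ = ⌊109/75⌋ − ⌊90/75⌋ = 1 − 1 = 0
n=2: ⌊(3·19+71)/75⌋ − ⌊(2·19+71)/75⌋ = ⌊128/75⌋ − ⌊109/75⌋ = 1 − 1 = 0
n=3: ⌊(4·19+71)/75⌋ − ⌊(3·19+71)/75⌋ = ⌊147/75⌋ − ⌊128/75⌋ = 1 − 1 = 0
n=4: ⌊(5·19+71)/75⌋ − ⌊(4·19+71)/75⌋ = ⌊166/75⌋ − ⌊147/75⌋ = 2 − 1 = 1
n=5: ⌊(6·19+71)/75⌋ − ⌊(5·19+71)/75⌋ = ⌊185/75⌋ − ⌊166/75⌋ = 2 − 2 = 0
n=6: ⌊(7·19+71)/75⌋ − ⌊(6·19+71)/75⌋ = ⌊204/75⌋ − ⌊185/75⌋ = 2 − 2 = 0
n=7: ⌊(8·19+71)/75⌋ − ⌊(7·19+71)/75⌋ = ⌊223/75⌋ − ⌊204/75⌋ = 2 − 2 = 0
n=8: ⌊(9·19+71)/75⌋ − ⌊(8·19+71)/75⌋ = ⌊242/75⌋ − ⌊223/75⌋ = 3 − 2 = 1
n=9: ⌊(10·19+71)/75⌋ − ⌊(9·19+71)/75⌋ = ⌊261/75⌋ − ⌊242/75⌋ = 3 − 3 = 0
n=10: ⌊(11·19+71)/75⌋ − ⌊(10·19+71)/75⌋ = ⌊280/75⌋ − ⌊261/75⌋ = 3 − 3 = 0
n=11: ⌊(12·19+71)/75⌋ − ⌊(11·19+71)/75⌋ = ⌊299/75⌋ − ⌊280/75⌋ = 3 − 3 = 0
n=12: ⌊(13·19+71)/75⌋ − ⌊(12·19+71)/75⌋ = ⌊318/75⌋ − ⌊299/75⌋ = 4 − 3 = 1
n=13: ⌊(14·19+71)/75⌋ − ⌊(13·19+71)/75⌋ = ⌊337/75⌋ − ⌊318/75⌋ = 4 − 4 = 0
n=14: ⌊(15·19+71)/75⌋ − ⌊(14·19+71)/75⌋ = ⌊356/75⌋ − ⌊337/75⌋ = 4 − 4 = 0
n=15: ⌊(16·19+71)/75⌋ − ⌊(15·19+71)/75⌋ = ⌊375/75⌋ − ⌊356/75⌋ = 5 − 4 = 1
n=16: ⌊(17·19+71)/75⌋ − ⌊(16·19+71)/75⌋ = ⌊394/75⌋ − ⌊375/75⌋ = 5 − 5 = 0
n=17: ⌊(18·19+71)/75⌋ − ⌊(17·19+71)/75⌋ = ⌊413/75⌋ − ⌊394/75⌋ = 5 − 5 = 0
n=18: ⌊(19·19+71)/75⌋ − ⌊(18·19+71)/75⌋ = ⌊432/75⌋ − ⌊413/75⌋ = 5 − 5 = 0
n=19: ⌊(20·19+71)/75⌋ − ⌊(19·19+71)/75⌋ = ⌊451/75⌋ − ⌊432/75⌋ = 6 − 5 = 1
n=20: ⌊(21·19+71)/75⌋ − ⌊(20·19+71)/75⌋ = ⌊470/75⌋ − ⌊451/75⌋ = 6 − 6 = 0
n=21: ⌊(22·19+71)/75⌋ − ⌊(21·19+71)/75⌋ = ⌊489/75⌋ − ⌊470/75⌋ = 6 − 6 = 0
n=22: ⌊(23·19+71)/75⌋ − ⌊(22·19+71)/75⌋ = ⌊508/75⌋ − ⌊489/75⌋ = 6 − 6 = 0
n=23: ⌊(24·19+71)/75⌋ − ⌊(23·19+71)/75⌋ = ⌊527/75⌋ − ⌊508/75⌋ = 7 − 6 = 1
n=24: ⌊(25·19+71)/75⌋ − ⌊(24·19+71)/75⌋ = ⌊546/75⌋ − ⌊527/75⌋ = 7 − 7 = 0
n=25: ⌊(26·19+71)/75⌋ − ⌊(25·19+71)/75⌋ = ⌊565/75⌋ − ⌊546/75⌋ = 7 − 7 = 0
n=26: ⌊(27·19+71)/75⌋ − ⌊(26·19+71)/75⌋ = ⌊584/75⌋ − ⌊565/75⌋ = 7 − 7 = 0
n=27: ⌊(28·19+71)/75⌋ − ⌊(27·19+71)/75⌋ = ⌊603/75⌋ − ⌊584/75⌋ = 8 − 7 = 1
n=28: ⌊(29·19+71)/75⌋ − ⌊(28·19+71)/75⌋ = ⌊622/75⌋ − ⌊603/75⌋ = 8 − 8 = 0
n=29: ⌊(30·19+71)/75⌋ − ⌊(29·19+71)/75⌋ = ⌊641/75⌋ − ⌊622/75⌋ = 8 − 8 = 0
n=30: ⌊(31·19+71)/75⌋ − ⌊(30·19+71)/75⌋ = ⌊660/75⌋ − ⌊641/75⌋ = 8 − 8 = 0
n=31: ⌊(32·19+71)/75⌋ − ⌊(31·19+71)/75⌋ = ⌊679/75⌋ − ⌊660/75⌋ = 9 − 8 = 1
n=32: ⌊(33·19+71)/75⌋ − ⌊(32·19+71)/75⌋ = ⌊698/75⌋ − ⌊679/75⌋ = 9 − 9 = 0
n=33: ⌊(34·19+71)/75⌋ − ⌊(33·19+71)/75⌋ = ⌊717/75⌋ − ⌊698/75⌋ = 9 − 9 = 0
n=34: ⌊(35·19+71)/75⌋ − ⌊(34·19+71)/75⌋ = ⌊736/75⌋ − ⌊717/75⌋ = 9 − 9 = 0
n=35: ⌊(36·19+71)/75⌋ − ⌊(35·19+71)/75⌋ = ⌊755/75⌋ − ⌊736/75⌋ = 10 − 9 = 1
n=36: ⌊(37·19+71)/75⌋ − ⌊(36·19+71)/75⌋ = ⌊774/75⌋ − ⌊755/75⌋ = 10 − 10 = 0
n=37: ⌊(38·19+71)/75⌋ − ⌊(37·19+71)/75⌋ = ⌊793/75⌋ − ⌊774/75⌋ = 10 − 10 = 0
n=38: ⌊(39·19+71)/75⌋ − ⌊(38·19+71)/75⌋ = ⌊812/75⌋ − ⌊793/75⌋ = 10 − 10 = 0
n=39: ⌊(40·19+71)/75⌋ − ⌊(39·19+71)/75⌋ = ⌊831/75⌋ − ⌊812/75⌋ = 11 − 10 = 1
n=40: ⌊(41·19+71)/75⌋ − ⌊(40·19+71)/75⌋ = ⌊850/75⌋ − ⌊831/75⌋ = 11 − 11 = 0
n=41: ⌊(42·19+71)/75⌋ − ⌊(41·19+71)/75⌋ = ⌊869/75⌋ − ⌊850/75⌋ = 11 − 11 = 0
n=42: ⌊(43·19+71)/75⌋ − ⌊(42·19+71)/75⌋ = ⌊888/75⌋ − ⌊869/75⌋ = 11 − 11 = 0
n=43: ⌊(44·19+71)/75⌋ − ⌊(43·19+71)/75⌋ = ⌊907/75⌋ − ⌊888/75⌋ = 12 − 11 = 1
n=44: ⌊(45·19+71)/75⌋ − ⌊(44·19+71)/75⌋ = ⌊926/75⌋ − ⌊907/75⌋ = 12 − 12 = 0
n=45: ⌊(46·19+71)/75⌋ − ⌊(45·19+71)/75⌋ = ⌊945/75⌋ − ⌊926/75⌋ = 12 − 12 = 0
n=46: ⌊(47·19+71)/75⌋ − ⌊(46·19+71)/75⌋ = ⌊964/75⌋ − ⌊945/75⌋ = 12 − 12 = 0
n=47: ⌊(48·19+71)/75⌋ − ⌊(47·19+71)/75⌋ = ⌊983/75⌋ − ⌊964/75⌋ = 13 − 12 = 1
n=48: ⌊(49·19+71)/75⌋ − ⌊(48·19+71)/75⌋ = ⌊1002/75⌋ − ⌊983/75⌋ = 13 − 13 = 0
n=49: ⌊(50·19+71)/75⌋ − ⌊(49·19+71)/75⌋ = ⌊1021/75⌋ − ⌊1002/75⌋ = 13 − 13 = 0
n=50: ⌊(51·19+71)/75⌋ − ⌊(50·19+71)/75⌋ = ⌊1040/75⌋ − ⌊1021/75⌋ = 13 − 13 = 0
n=51: ⌊(52·19+71)/75⌋ − ⌊(51·19+71)/75⌋ = ⌊1059/75⌋ − ⌊1040/75⌋ = 14 − 13 = 1
n=52: ⌊(53·19+71)/75⌋ − ⌊(52·19+71)/75⌋ = ⌊1078/75⌋ − ⌊1059/75⌋ = 14 − 14 = 0
n=53: ⌊(54·19+71)/75⌋ − ⌊(53·19+71)/75⌋ = ⌊1097/75⌋ − ⌊1078/75⌋ = 14 − 14 = 0
n=54: ⌊(55·19+71)/75⌋ − ⌊(54·19+71)/75⌋ = ⌊1116/75⌋ − ⌊1097/75⌋ = 14 − 14 = 0
n=55: ⌊(56·19+71)/75⌋ − ⌊(55·19+71)/75⌋ = ⌊1135/75⌋ − ⌊1116/75⌋ = 15 − 14 = 1
n=56: ⌊(57·19+71)/75⌋ − ⌊(56·19+71)/75⌋ = ⌊1154/75⌋ − ⌊1135/75⌋ = 15 − 15 = 0
n=57: ⌊(58·19+71)/75⌋ − ⌊(57·19+71)/75⌋ = ⌊1173/75⌋ − ⌊1154/75⌋ = 15 − 15 = 0
n=58: ⌊(59·19+71)/75⌋ − ⌊(58·19+71)/75⌋ = ⌊1192/75⌋ − ⌊1173/75⌋ = 15 − 15 = 0
n=59: ⌊(60·19+71)/75⌋ − ⌊(59·19+71)/75⌋ = ⌊1211/75⌋ − ⌊1192/75⌋ = 16 − 15 = 1
n=60: ⌊(61·19+71)/75⌋ − ⌊(60·19+71)/75⌋ = ⌊1230/75⌋ − ⌊1211/75⌋ = 16 − 16 = 0
n=61: ⌊(62·19+71)/75⌋ − ⌊(61·19+71)/75⌋ = ⌊1249/75⌋ − ⌊1230/75⌋ = 16 − 16 = 0
n=62: ⌊(63·19+71)/75⌋ − ⌊(62·19+71)/75⌋ = ⌊1268/75⌋ − ⌊1249/75⌋ = 16 − 16 = 0
n=63: ⌊(64·19+71)/75⌋ − ⌊(63·19+71)/75⌋ = ⌊1287/75⌋ − ⌊1268/75⌋ = 17 − 16 = 1
n=64: ⌊(65·19+71)/75⌋ − ⌊(64·19+71)/75⌋ = ⌊1306/75⌋ − ⌊1287/75⌋ = 17 − 17 = 0
n=65: ⌊(66·19+71)/75⌋ − ⌊(65·19+71)/75⌋ = ⌊1325/75⌋ − ⌊1306/75⌋ = 17 − 17 = 0
n=66: ⌊(67·19+71)/75⌋ − ⌊(66·19+71)/75⌋ = ⌊1344/75⌋ − ⌊1325/75⌋ = 17 − 17 = 0
n=67: ⌊(68·19+71)/75⌋ − ⌊(67·19+71)/75⌋ = ⌊1363/75⌋ − ⌊1344/75⌋ = 18 − 17 = 1
n=68: ⌊(69·19+71)/75⌋ − ⌊(68·19+71)/75⌋ = ⌊1382/75⌋ − ⌊1363/75⌋ = 18 − 18 = 0
n=69: ⌊(70·19+71)/75⌋ − ⌊(69·19+71)/75⌋ = ⌊1401/75⌋ − ⌊1382/75⌋ = 18 − 18 = 0
n=70: ⌊(71·19+71)/75⌋ − ⌊(70·19+71)/75⌋ = ⌊1420/75⌋ − ⌊1401/75⌋ = 18 − 18 = 0
n=71: ⌊(72·19+71)/75⌋ − ⌊(71·19+71)/75⌋ = ⌊1439/75⌋ − ⌊1420/75⌋ = 19 − 18 = 1
n=72: ⌊(73·19+71)/75⌋ − ⌊(72·19+71)/75⌋ = ⌊1458/75⌋ − ⌊1439/75⌋ = 19 − 19 = 0
n=73: ⌊(74·19+71)/75⌋ − ⌊(73·19+71)/75⌋ = ⌊1477/75⌋ − ⌊1458/75⌋ = 19 − 19 = 0
n=74: ⌊(75·19+71)/75⌋ − ⌊(74·19+71)/75⌋ = ⌊1496/75⌋ − ⌊1477/75⌋ = 19 − 19 = 0
n=75: ⌊(76·19+71)/75⌋ − ⌊(75·19+71)/75⌋ = ⌊1515/75⌋ − ⌊1496/75⌋ = 20 − 19 = 1
n=76: ⌊(77·19+71)/75⌋ − ⌊(76·19+71)/75⌋ = ⌊1534/75⌋ − ⌊1515/75⌋ = 20 − 20 = 0
n=77: ⌊(78·19+71)/75⌋ − ⌊(77·19+71)/75⌋ = ⌊1553/75⌋ − ⌊1534/75⌋ = 20 − 20 = 0
n=78: ⌊(79·19+71)/75⌋ − ⌊(78·19+71)/75⌋ = ⌊1572/75⌋ − ⌊1553/75⌋ = 20 − 20 = 0
n=79: ⌊(80·19+71)/75⌋ − ⌊(79·19+71)/75⌋ = ⌊1591/75⌋ − ⌊1572/75⌋ = 21 − 20 = 1
n=80: ⌊(81·19+71)/75⌋ − ⌊(80·19+71)/75⌋ = ⌊1610/75⌋ − ⌊1591/75⌋ = 21 − 21 = 0
n=81: ⌊(82·19+71)/75⌋ − ⌊(81·19+71)/75⌋ = ⌊1629/75⌋ − ⌊1610/75⌋ = 21 − 21 = 0
n=82: ⌊(83·19+71)/75⌋ − ⌊(82·19+71)/75⌋ = ⌊1648/75⌋ − ⌊1629/75⌋ = 21 − 21 = 0
n=83: ⌊(84·19+71)/75⌋ − ⌊(83·19+71)/75⌋ = ⌊1667/75⌋ − ⌊1648/75⌋ = 22 − 21 = 1
n=84: ⌊(85·19+71)/75⌋ − ⌊(84·19+71)/75⌋ = ⌊1686/75⌋ − ⌊1667/75⌋ = 22 − 22 = 0
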